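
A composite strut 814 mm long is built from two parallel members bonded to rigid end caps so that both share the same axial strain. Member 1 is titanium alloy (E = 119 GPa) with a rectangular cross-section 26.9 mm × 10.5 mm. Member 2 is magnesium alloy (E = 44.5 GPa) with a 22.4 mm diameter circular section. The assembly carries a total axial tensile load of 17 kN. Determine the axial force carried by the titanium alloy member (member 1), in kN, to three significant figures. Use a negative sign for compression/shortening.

11.2 kN

A_1 = 282.4 mm².
A_2 = 394.1 mm².
Equal strain + equilibrium ⇒ each member carries load in proportion to AE: A₁E₁ = 33610000 N, A₂E₂ = 17540000 N, ΣAE = 51150000 N.
F₁ = P·A₁E₁/ΣAE = 17000·33610000/51150000 = 11170 N.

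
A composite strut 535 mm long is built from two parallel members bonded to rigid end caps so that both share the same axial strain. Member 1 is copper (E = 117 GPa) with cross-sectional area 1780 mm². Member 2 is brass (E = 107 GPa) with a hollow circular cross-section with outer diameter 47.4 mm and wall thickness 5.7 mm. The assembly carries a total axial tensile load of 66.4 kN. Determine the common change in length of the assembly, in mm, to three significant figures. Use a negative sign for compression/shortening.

A_2 = 746.7 mm².
Equal strain + equilibrium ⇒ each member carries load in proportion to AE: A₁E₁ = 208300000 N, A₂E₂ = 79900000 N, ΣAE = 288200000 N.
δ = PL/ΣAE = 66400·535/288200000 = 0.1233 mm.

0.123 mm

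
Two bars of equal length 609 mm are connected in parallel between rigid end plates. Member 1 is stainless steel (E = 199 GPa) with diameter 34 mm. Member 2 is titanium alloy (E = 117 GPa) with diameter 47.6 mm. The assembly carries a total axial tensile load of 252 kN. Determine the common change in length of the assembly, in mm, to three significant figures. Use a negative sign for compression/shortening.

A_1 = 907.9 mm².
A_2 = 1780 mm².
Equal strain + equilibrium ⇒ each member carries load in proportion to AE: A₁E₁ = 180700000 N, A₂E₂ = 208200000 N, ΣAE = 388900000 N.
δ = PL/ΣAE = 252000·609/388900000 = 0.3946 mm.

0.395 mm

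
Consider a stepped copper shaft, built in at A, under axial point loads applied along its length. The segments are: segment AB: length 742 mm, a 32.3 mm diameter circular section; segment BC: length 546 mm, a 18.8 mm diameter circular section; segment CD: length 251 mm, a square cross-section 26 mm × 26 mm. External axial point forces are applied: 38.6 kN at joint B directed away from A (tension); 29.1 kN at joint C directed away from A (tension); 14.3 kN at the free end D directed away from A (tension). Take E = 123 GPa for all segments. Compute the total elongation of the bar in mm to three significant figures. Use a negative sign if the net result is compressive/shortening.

1.34 mm

Internal axial forces (sectioning from the free end, tension +): N_CD = 14.3 kN, N_BC = 43.4 kN, N_AB = 82 kN.
A_AB = 819.4 mm².
A_BC = 277.6 mm².
A_CD = 676 mm².
δ_AB = 82000·742/(819.4·123000) = 0.6037 mm
δ_BC = 43400·546/(277.6·123000) = 0.694 mm
δ_CD = 14300·251/(676·123000) = 0.04317 mm
δ = Σδ_i = 1.341 mm.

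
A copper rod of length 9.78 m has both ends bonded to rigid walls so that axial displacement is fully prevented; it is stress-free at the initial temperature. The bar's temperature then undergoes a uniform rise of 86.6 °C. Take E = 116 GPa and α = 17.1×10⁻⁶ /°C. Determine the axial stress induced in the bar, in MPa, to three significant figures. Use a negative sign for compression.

Free thermal expansion αLΔT = 17.1e-6 · 9780 · 86.6 = 14.48 mm.
The walls impose strain ε = −(14.48)/9780 = -1.4809e-03; σ = Eε = 116000 · -1.4809e-03 = -171.8 MPa.

-172 MPa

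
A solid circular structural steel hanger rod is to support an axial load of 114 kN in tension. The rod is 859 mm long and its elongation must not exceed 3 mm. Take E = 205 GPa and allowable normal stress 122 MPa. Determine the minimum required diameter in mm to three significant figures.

34.5 mm

Required area A ≥ P/σ_allow = 114000/122 = 934.4 mm².
For a solid circular section, d ≥ √(4A/π) = 34.49 mm.
Elongation limit: A ≥ PL/(Eδ_allow) = 114000·859/(205000·3) = 159.2 mm² ⇒ d ≥ 14.24 mm.
The stress limit governs.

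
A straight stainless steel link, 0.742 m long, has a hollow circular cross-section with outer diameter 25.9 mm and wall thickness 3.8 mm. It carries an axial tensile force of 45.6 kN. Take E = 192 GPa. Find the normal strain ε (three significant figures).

A = 263.8 mm².
σ = N/A = 172.8 MPa; ε = σ/E = 172.8/192000 = 9.002e-04.

9.00e-04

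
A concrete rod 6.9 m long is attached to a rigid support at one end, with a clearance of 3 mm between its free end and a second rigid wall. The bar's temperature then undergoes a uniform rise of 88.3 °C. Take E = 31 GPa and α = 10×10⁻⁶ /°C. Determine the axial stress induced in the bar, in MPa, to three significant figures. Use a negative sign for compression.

-13.9 MPa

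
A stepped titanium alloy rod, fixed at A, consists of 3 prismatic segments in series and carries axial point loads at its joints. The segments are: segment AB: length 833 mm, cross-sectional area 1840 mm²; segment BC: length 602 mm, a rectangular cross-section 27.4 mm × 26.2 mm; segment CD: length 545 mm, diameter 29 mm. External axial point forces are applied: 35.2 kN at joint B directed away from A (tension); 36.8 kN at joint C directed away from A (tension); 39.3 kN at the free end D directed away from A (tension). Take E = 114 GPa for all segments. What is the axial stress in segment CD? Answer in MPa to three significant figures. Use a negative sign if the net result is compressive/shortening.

59.5 MPa

Internal axial forces (sectioning from the free end, tension +): N_CD = 39.3 kN, N_BC = 76.1 kN, N_AB = 111.3 kN.
A_CD = 660.5 mm².
σ_CD = N_CD/A_CD = 39300/660.5 = 59.5 MPa.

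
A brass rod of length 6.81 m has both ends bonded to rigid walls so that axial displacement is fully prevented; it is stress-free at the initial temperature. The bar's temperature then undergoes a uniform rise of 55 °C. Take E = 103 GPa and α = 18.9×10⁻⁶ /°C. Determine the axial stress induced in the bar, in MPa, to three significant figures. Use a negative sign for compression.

Free thermal expansion αLΔT = 18.9e-6 · 6810 · 55 = 7.079 mm.
The walls impose strain ε = −(7.079)/6810 = -1.0395e-03; σ = Eε = 103000 · -1.0395e-03 = -107.1 MPa.

-107 MPa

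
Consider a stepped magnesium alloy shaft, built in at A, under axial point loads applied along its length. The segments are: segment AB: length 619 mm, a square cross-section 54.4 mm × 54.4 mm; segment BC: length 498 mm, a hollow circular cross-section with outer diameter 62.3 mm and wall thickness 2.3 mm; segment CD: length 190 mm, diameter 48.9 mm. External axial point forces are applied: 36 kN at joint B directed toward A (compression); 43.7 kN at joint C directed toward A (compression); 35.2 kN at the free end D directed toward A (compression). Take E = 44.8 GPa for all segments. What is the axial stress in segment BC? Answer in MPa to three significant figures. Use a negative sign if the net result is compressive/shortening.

Internal axial forces (sectioning from the free end, tension +): N_CD = -35.2 kN, N_BC = -78.9 kN, N_AB = -114.9 kN.
A_BC = 433.5 mm².
σ_BC = N_BC/A_BC = -78900/433.5 = -182 MPa.

-182 MPa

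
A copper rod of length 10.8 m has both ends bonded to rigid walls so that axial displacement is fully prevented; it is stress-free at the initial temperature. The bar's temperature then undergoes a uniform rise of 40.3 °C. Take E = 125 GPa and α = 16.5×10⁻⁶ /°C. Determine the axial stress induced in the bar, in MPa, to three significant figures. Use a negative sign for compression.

-83.1 MPa

Free thermal expansion αLΔT = 16.5e-6 · 10800 · 40.3 = 7.181 mm.
The walls impose strain ε = −(7.181)/10800 = -6.6495e-04; σ = Eε = 125000 · -6.6495e-04 = -83.12 MPa.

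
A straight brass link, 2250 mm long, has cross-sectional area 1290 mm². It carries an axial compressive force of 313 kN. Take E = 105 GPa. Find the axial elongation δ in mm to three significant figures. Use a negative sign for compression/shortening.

-5.20 mm

δ_mech = NL/(AE) = -313000·2250/(1290·105000) = -5.199 mm.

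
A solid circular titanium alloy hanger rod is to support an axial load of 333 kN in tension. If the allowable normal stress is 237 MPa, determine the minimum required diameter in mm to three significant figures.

Required area A ≥ P/σ_allow = 333000/237 = 1405 mm².
For a solid circular section, d ≥ √(4A/π) = 42.3 mm.

42.3 mm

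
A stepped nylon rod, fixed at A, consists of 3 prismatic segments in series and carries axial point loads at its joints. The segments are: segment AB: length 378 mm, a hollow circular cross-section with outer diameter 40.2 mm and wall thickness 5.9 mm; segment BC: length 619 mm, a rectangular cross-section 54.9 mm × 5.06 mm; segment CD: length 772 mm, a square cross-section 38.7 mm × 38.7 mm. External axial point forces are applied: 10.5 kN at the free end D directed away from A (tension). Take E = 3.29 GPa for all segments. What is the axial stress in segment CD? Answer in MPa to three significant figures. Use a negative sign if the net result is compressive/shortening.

Internal axial forces (sectioning from the free end, tension +): N_CD = 10.5 kN, N_BC = 10.5 kN, N_AB = 10.5 kN.
A_CD = 1498 mm².
σ_CD = N_CD/A_CD = 10500/1498 = 7.011 MPa.

7.01 MPa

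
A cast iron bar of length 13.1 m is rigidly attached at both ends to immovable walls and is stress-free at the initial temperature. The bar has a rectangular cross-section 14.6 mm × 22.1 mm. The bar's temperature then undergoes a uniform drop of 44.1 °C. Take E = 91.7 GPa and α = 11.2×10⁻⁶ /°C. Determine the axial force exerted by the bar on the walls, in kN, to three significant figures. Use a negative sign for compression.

14.6 kN

Free thermal expansion αLΔT = 11.2e-6 · 13100 · -44.1 = -6.47 mm.
The walls impose strain ε = −(-6.47)/13100 = 4.9392e-04; σ = Eε = 91700 · 4.9392e-04 = 45.29 MPa.
Wall reaction R = σ·A = 45.29·322.7 = 14610 N = 14.61 kN.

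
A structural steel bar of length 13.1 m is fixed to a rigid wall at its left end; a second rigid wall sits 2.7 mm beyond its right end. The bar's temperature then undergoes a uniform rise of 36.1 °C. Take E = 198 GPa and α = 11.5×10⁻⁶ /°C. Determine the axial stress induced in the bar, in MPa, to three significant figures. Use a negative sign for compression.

-41.4 MPa

Free thermal expansion αLΔT = 11.5e-6 · 13100 · 36.1 = 5.438 mm.
The walls engage after the gap closes; constrained expansion = 5.438 − 2.7 = 2.738 mm.
The walls impose strain ε = −(2.738)/13100 = -2.0904e-04; σ = Eε = 198000 · -2.0904e-04 = -41.39 MPa.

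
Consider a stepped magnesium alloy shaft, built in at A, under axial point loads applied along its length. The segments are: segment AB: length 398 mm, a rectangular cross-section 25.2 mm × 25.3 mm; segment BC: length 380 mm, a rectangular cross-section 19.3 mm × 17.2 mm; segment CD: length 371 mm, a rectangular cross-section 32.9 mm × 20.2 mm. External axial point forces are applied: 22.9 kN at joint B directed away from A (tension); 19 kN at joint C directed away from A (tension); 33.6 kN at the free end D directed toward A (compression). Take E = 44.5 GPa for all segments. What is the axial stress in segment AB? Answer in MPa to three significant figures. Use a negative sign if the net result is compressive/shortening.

13.0 MPa

Internal axial forces (sectioning from the free end, tension +): N_CD = -33.6 kN, N_BC = -14.6 kN, N_AB = 8.3 kN.
A_AB = 637.6 mm².
σ_AB = N_AB/A_AB = 8300/637.6 = 13.02 MPa.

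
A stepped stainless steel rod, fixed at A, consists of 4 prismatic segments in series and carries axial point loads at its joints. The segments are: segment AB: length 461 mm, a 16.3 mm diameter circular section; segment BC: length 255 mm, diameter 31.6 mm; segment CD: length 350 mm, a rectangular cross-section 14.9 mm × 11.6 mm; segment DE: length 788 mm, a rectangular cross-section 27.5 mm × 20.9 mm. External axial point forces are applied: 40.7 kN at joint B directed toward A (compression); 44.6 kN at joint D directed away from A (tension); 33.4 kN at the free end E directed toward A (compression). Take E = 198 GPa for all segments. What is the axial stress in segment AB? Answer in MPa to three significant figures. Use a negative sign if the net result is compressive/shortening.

Internal axial forces (sectioning from the free end, tension +): N_DE = -33.4 kN, N_CD = 11.2 kN, N_BC = 11.2 kN, N_AB = -29.5 kN.
A_AB = 208.7 mm².
σ_AB = N_AB/A_AB = -29500/208.7 = -141.4 MPa.

-141 MPa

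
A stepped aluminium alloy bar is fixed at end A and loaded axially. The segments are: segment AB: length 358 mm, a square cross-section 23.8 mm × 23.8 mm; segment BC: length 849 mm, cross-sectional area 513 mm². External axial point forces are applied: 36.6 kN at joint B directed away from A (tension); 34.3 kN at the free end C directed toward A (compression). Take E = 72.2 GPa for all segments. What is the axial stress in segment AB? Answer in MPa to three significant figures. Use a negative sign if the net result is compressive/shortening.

4.06 MPa

Internal axial forces (sectioning from the free end, tension +): N_BC = -34.3 kN, N_AB = 2.3 kN.
A_AB = 566.4 mm².
σ_AB = N_AB/A_AB = 2300/566.4 = 4.06 MPa.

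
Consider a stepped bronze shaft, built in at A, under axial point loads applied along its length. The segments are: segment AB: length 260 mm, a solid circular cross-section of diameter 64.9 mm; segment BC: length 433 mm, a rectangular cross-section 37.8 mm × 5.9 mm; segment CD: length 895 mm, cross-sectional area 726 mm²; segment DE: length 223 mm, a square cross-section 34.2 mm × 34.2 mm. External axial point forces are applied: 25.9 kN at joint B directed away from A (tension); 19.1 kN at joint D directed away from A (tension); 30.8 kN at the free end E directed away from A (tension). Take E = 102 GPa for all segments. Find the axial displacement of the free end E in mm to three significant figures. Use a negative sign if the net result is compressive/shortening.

1.67 mm

Internal axial forces (sectioning from the free end, tension +): N_DE = 30.8 kN, N_CD = 49.9 kN, N_BC = 49.9 kN, N_AB = 75.8 kN.
A_AB = 3308 mm².
A_BC = 223 mm².
A_DE = 1170 mm².
δ_AB = 75800·260/(3308·102000) = 0.05841 mm
δ_BC = 49900·433/(223·102000) = 0.9498 mm
δ_CD = 49900·895/(726·102000) = 0.6031 mm
δ_DE = 30800·223/(1170·102000) = 0.05757 mm
δ = Σδ_i = 1.669 mm.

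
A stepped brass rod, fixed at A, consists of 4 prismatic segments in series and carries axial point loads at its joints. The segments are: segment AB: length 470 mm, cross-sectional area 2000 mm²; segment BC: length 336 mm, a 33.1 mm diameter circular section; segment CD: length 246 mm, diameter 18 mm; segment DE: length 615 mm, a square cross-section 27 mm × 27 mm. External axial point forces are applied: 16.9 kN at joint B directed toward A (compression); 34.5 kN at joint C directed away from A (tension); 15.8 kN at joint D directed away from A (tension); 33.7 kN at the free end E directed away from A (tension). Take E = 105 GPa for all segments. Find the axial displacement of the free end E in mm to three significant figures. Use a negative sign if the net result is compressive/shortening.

Internal axial forces (sectioning from the free end, tension +): N_DE = 33.7 kN, N_CD = 49.5 kN, N_BC = 84 kN, N_AB = 67.1 kN.
A_BC = 860.5 mm².
A_CD = 254.5 mm².
A_DE = 729 mm².
δ_AB = 67100·470/(2000·105000) = 0.1502 mm
δ_BC = 84000·336/(860.5·105000) = 0.3124 mm
δ_CD = 49500·246/(254.5·105000) = 0.4557 mm
δ_DE = 33700·615/(729·105000) = 0.2708 mm
δ = Σδ_i = 1.189 mm.

1.19 mm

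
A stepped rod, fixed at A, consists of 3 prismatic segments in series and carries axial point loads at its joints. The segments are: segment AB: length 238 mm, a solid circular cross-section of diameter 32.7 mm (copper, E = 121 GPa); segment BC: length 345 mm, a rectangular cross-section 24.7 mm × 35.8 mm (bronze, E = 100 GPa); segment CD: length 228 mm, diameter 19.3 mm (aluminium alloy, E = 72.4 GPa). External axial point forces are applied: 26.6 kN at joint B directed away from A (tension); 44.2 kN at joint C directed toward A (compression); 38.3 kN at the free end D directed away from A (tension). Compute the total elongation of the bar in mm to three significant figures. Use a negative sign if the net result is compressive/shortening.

0.438 mm

Internal axial forces (sectioning from the free end, tension +): N_CD = 38.3 kN, N_BC = -5.9 kN, N_AB = 20.7 kN.
A_AB = 839.8 mm².
A_BC = 884.3 mm².
A_CD = 292.6 mm².
δ_AB = 20700·238/(839.8·121000) = 0.04848 mm
δ_BC = -5900·345/(884.3·100000) = -0.02302 mm
δ_CD = 38300·228/(292.6·72400) = 0.4123 mm
δ = Σδ_i = 0.4377 mm.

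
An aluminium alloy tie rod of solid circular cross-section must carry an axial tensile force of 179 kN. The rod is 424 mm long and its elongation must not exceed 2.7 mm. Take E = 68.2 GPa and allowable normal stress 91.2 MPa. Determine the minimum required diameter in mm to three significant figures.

50.0 mm

Required area A ≥ P/σ_allow = 179000/91.2 = 1963 mm².
For a solid circular section, d ≥ √(4A/π) = 49.99 mm.
Elongation limit: A ≥ PL/(Eδ_allow) = 179000·424/(68200·2.7) = 412.2 mm² ⇒ d ≥ 22.91 mm.
The stress limit governs.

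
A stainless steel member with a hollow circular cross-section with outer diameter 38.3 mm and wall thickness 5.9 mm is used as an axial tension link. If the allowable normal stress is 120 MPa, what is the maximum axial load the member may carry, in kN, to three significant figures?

72.1 kN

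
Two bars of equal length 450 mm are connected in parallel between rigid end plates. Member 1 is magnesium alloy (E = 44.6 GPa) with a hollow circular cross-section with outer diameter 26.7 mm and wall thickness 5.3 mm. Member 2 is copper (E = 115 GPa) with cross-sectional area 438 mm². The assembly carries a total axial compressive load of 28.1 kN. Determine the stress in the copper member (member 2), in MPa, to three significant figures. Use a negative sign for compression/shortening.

-48.8 MPa

A_1 = 356.3 mm².
Equal strain + equilibrium ⇒ each member carries load in proportion to AE: A₁E₁ = 15890000 N, A₂E₂ = 50370000 N, ΣAE = 66260000 N.
σ₂ = P·E₂/ΣAE = -28100·115000/66260000 = -48.77 MPa.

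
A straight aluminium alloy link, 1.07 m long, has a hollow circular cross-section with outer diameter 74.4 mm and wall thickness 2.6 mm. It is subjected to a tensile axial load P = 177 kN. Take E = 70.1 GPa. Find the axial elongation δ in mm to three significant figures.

4.61 mm

A = 586.5 mm².
δ_mech = NL/(AE) = 177000·1070/(586.5·70100) = 4.607 mm.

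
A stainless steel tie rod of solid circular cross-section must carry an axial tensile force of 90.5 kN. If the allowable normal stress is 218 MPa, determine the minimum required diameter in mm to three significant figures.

Required area A ≥ P/σ_allow = 90500/218 = 415.1 mm².
For a solid circular section, d ≥ √(4A/π) = 22.99 mm.

23.0 mm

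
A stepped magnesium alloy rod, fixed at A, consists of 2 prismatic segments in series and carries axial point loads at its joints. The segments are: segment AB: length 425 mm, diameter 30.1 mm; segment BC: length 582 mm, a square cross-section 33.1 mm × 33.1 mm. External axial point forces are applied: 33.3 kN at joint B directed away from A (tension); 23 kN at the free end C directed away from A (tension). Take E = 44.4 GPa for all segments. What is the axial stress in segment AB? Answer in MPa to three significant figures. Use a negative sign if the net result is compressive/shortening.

79.1 MPa

Internal axial forces (sectioning from the free end, tension +): N_BC = 23 kN, N_AB = 56.3 kN.
A_AB = 711.6 mm².
σ_AB = N_AB/A_AB = 56300/711.6 = 79.12 MPa.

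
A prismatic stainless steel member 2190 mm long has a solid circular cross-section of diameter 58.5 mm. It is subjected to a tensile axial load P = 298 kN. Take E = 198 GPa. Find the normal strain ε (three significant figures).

5.60e-04

A = 2688 mm².
σ = N/A = 110.9 MPa; ε = σ/E = 110.9/198000 = 5.600e-04.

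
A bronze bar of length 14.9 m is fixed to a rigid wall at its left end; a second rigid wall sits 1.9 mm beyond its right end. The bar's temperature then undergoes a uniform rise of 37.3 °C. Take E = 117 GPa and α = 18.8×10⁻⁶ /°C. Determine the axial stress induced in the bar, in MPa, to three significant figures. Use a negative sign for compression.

-67.1 MPa

Free thermal expansion αLΔT = 18.8e-6 · 14900 · 37.3 = 10.45 mm.
The walls engage after the gap closes; constrained expansion = 10.45 − 1.9 = 8.548 mm.
The walls impose strain ε = −(8.548)/14900 = -5.7372e-04; σ = Eε = 117000 · -5.7372e-04 = -67.13 MPa.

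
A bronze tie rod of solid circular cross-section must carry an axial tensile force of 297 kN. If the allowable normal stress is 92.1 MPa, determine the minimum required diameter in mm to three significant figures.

64.1 mm

Required area A ≥ P/σ_allow = 297000/92.1 = 3225 mm².
For a solid circular section, d ≥ √(4A/π) = 64.08 mm.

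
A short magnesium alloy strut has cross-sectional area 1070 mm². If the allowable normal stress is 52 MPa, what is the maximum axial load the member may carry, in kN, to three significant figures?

55.6 kN

P_max = σ_allow · A = 52 · 1070 = 55640 N = 55.64 kN.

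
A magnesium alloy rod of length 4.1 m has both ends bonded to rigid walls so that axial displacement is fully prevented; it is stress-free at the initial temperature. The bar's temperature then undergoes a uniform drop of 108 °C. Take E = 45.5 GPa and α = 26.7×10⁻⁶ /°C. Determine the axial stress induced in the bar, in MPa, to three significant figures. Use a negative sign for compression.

Free thermal expansion αLΔT = 26.7e-6 · 4100 · -108 = -11.82 mm.
The walls impose strain ε = −(-11.82)/4100 = 2.8836e-03; σ = Eε = 45500 · 2.8836e-03 = 131.2 MPa.

131 MPa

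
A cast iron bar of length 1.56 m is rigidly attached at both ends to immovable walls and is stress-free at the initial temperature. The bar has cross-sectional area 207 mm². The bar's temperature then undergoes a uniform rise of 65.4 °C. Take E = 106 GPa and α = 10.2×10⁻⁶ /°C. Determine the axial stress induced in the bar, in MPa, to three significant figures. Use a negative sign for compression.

Free thermal expansion αLΔT = 10.2e-6 · 1560 · 65.4 = 1.041 mm.
The walls impose strain ε = −(1.041)/1560 = -6.6708e-04; σ = Eε = 106000 · -6.6708e-04 = -70.71 MPa.

-70.7 MPa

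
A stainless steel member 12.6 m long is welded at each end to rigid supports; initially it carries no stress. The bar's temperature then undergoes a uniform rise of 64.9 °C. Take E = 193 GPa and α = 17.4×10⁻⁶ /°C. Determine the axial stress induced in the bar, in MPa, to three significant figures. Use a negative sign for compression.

Free thermal expansion αLΔT = 17.4e-6 · 12600 · 64.9 = 14.23 mm.
The walls impose strain ε = −(14.23)/12600 = -1.1293e-03; σ = Eε = 193000 · -1.1293e-03 = -217.9 MPa.

-218 MPa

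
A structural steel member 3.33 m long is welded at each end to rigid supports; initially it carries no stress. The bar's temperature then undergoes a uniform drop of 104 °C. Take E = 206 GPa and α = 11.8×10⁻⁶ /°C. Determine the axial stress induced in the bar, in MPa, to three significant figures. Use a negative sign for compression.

253 MPa

Free thermal expansion αLΔT = 11.8e-6 · 3330 · -104 = -4.087 mm.
The walls impose strain ε = −(-4.087)/3330 = 1.2272e-03; σ = Eε = 206000 · 1.2272e-03 = 252.8 MPa.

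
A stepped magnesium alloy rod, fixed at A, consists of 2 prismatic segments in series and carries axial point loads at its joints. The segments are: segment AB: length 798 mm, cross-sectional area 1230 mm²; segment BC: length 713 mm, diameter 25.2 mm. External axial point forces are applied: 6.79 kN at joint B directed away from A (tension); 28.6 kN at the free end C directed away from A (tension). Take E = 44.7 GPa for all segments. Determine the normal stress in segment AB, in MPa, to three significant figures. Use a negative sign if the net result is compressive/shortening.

Internal axial forces (sectioning from the free end, tension +): N_BC = 28.6 kN, N_AB = 35.39 kN.
σ_AB = N_AB/A_AB = 35390/1230 = 28.77 MPa.

28.8 MPa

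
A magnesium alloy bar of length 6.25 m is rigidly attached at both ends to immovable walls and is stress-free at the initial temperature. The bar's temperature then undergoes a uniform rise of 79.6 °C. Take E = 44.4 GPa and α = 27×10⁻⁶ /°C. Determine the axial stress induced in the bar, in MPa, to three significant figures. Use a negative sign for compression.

Free thermal expansion αLΔT = 27e-6 · 6250 · 79.6 = 13.43 mm.
The walls impose strain ε = −(13.43)/6250 = -2.1492e-03; σ = Eε = 44400 · -2.1492e-03 = -95.42 MPa.

-95.4 MPa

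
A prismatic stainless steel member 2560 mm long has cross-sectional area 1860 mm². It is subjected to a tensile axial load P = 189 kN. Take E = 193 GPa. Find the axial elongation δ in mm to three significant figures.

1.35 mm

δ_mech = NL/(AE) = 189000·2560/(1860·193000) = 1.348 mm.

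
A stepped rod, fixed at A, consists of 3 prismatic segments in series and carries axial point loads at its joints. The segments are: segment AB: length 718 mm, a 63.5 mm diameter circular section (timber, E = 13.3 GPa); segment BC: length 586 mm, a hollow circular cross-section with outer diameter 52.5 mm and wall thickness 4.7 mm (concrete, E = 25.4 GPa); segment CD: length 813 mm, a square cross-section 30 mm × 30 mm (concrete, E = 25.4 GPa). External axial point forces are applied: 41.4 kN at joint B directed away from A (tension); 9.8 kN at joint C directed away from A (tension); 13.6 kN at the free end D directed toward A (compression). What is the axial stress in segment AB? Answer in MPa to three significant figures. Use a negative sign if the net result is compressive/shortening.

11.9 MPa

Internal axial forces (sectioning from the free end, tension +): N_CD = -13.6 kN, N_BC = -3.8 kN, N_AB = 37.6 kN.
A_AB = 3167 mm².
σ_AB = N_AB/A_AB = 37600/3167 = 11.87 MPa.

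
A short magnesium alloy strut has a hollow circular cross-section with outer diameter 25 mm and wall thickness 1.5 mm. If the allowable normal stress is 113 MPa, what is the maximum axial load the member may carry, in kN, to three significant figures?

12.5 kN

A = 110.7 mm².
P_max = σ_allow · A = 113 · 110.7 = 12510 N = 12.51 kN.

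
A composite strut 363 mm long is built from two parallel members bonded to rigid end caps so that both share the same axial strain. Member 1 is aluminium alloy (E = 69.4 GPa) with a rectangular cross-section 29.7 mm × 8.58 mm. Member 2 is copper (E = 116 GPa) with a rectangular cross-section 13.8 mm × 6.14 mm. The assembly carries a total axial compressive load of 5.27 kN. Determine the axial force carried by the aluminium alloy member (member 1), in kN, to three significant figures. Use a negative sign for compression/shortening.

-3.39 kN

A_1 = 254.8 mm².
A_2 = 84.73 mm².
Equal strain + equilibrium ⇒ each member carries load in proportion to AE: A₁E₁ = 17680000 N, A₂E₂ = 9829000 N, ΣAE = 27510000 N.
F₁ = P·A₁E₁/ΣAE = -5270·17680000/27510000 = -3387 N.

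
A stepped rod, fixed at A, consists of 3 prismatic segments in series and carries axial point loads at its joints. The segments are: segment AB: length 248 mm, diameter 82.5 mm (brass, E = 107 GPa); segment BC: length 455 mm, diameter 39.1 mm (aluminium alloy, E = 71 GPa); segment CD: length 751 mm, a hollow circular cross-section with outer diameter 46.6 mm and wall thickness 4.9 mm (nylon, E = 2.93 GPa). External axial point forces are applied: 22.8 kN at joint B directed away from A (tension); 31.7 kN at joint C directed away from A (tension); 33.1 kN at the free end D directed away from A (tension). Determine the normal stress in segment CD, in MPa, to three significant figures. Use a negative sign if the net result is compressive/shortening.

51.6 MPa

Internal axial forces (sectioning from the free end, tension +): N_CD = 33.1 kN, N_BC = 64.8 kN, N_AB = 87.6 kN.
A_CD = 641.9 mm².
σ_CD = N_CD/A_CD = 33100/641.9 = 51.56 MPa.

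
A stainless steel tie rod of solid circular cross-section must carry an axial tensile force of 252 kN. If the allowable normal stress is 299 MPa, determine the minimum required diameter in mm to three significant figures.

32.8 mm

Required area A ≥ P/σ_allow = 252000/299 = 842.8 mm².
For a solid circular section, d ≥ √(4A/π) = 32.76 mm.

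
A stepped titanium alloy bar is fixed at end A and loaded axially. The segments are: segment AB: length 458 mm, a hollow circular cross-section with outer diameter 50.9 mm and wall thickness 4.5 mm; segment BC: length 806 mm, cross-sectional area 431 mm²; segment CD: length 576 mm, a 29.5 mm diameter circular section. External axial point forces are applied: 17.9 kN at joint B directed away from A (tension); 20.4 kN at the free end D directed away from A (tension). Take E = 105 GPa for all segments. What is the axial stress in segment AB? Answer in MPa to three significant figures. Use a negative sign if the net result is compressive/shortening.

58.4 MPa

Internal axial forces (sectioning from the free end, tension +): N_CD = 20.4 kN, N_BC = 20.4 kN, N_AB = 38.3 kN.
A_AB = 656 mm².
σ_AB = N_AB/A_AB = 38300/656 = 58.39 MPa.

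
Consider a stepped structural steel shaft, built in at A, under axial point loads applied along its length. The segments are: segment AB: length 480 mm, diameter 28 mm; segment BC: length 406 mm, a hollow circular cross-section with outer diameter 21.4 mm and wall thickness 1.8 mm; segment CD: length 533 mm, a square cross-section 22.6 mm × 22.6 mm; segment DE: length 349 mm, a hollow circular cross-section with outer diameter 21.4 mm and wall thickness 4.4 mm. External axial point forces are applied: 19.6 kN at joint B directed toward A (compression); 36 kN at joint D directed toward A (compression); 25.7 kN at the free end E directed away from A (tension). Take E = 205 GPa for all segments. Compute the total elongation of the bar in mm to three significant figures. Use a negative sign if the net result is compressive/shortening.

-0.164 mm

Internal axial forces (sectioning from the free end, tension +): N_DE = 25.7 kN, N_CD = -10.3 kN, N_BC = -10.3 kN, N_AB = -29.9 kN.
A_AB = 615.8 mm².
A_BC = 110.8 mm².
A_CD = 510.8 mm².
A_DE = 235 mm².
δ_AB = -29900·480/(615.8·205000) = -0.1137 mm
δ_BC = -10300·406/(110.8·205000) = -0.184 mm
δ_CD = -10300·533/(510.8·205000) = -0.05243 mm
δ_DE = 25700·349/(235·205000) = 0.1862 mm
δ = Σδ_i = -0.164 mm.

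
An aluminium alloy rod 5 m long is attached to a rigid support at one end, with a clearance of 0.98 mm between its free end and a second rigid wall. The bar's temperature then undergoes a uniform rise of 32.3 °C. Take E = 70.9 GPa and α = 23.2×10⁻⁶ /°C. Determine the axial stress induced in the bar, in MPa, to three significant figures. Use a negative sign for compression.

-39.2 MPa

Free thermal expansion αLΔT = 23.2e-6 · 5000 · 32.3 = 3.747 mm.
The walls engage after the gap closes; constrained expansion = 3.747 − 0.98 = 2.767 mm.
The walls impose strain ε = −(2.767)/5000 = -5.5336e-04; σ = Eε = 70900 · -5.5336e-04 = -39.23 MPa.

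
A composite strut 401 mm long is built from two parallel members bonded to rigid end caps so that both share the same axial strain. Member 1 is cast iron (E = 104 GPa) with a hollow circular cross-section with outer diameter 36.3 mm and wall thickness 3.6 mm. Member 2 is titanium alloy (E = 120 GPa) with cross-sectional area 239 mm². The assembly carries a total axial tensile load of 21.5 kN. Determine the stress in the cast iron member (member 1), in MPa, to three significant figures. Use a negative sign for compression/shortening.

33.3 MPa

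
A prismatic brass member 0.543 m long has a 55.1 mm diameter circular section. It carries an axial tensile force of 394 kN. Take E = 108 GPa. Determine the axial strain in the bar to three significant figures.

A = 2384 mm².
σ = N/A = 165.2 MPa; ε = σ/E = 165.2/108000 = 1.530e-03.

0.00153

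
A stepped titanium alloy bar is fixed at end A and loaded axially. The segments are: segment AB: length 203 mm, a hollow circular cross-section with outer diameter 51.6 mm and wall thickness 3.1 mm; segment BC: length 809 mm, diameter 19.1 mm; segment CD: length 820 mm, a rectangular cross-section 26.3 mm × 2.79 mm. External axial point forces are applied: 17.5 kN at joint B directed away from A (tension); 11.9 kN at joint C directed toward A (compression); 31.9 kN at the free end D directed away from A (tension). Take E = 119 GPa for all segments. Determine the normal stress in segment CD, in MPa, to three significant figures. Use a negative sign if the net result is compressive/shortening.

435 MPa

Internal axial forces (sectioning from the free end, tension +): N_CD = 31.9 kN, N_BC = 20 kN, N_AB = 37.5 kN.
A_CD = 73.38 mm².
σ_CD = N_CD/A_CD = 31900/73.38 = 434.7 MPa.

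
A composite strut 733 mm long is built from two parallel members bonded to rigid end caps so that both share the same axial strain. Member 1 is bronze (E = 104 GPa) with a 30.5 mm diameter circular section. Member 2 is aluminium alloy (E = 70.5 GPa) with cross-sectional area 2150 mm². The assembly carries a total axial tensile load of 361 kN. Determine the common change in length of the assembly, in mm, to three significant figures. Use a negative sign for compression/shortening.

1.16 mm

A_1 = 730.6 mm².
Equal strain + equilibrium ⇒ each member carries load in proportion to AE: A₁E₁ = 75980000 N, A₂E₂ = 151600000 N, ΣAE = 227600000 N.
δ = PL/ΣAE = 361000·733/227600000 = 1.163 mm.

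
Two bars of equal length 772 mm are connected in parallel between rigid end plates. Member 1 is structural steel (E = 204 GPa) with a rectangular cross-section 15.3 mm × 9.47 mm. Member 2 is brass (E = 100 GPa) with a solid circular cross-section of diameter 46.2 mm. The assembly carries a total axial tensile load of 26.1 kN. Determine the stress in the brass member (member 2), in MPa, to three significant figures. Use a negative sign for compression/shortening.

13.2 MPa

A_1 = 144.9 mm².
A_2 = 1676 mm².
Equal strain + equilibrium ⇒ each member carries load in proportion to AE: A₁E₁ = 29560000 N, A₂E₂ = 167600000 N, ΣAE = 197200000 N.
σ₂ = P·E₂/ΣAE = 26100·100000/197200000 = 13.24 MPa.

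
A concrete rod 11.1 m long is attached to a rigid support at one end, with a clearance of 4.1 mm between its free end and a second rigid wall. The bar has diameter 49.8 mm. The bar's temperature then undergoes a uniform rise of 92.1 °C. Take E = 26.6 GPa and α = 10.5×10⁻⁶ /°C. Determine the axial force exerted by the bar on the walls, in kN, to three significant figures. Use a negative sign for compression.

Free thermal expansion αLΔT = 10.5e-6 · 11100 · 92.1 = 10.73 mm.
The walls engage after the gap closes; constrained expansion = 10.73 − 4.1 = 6.634 mm.
The walls impose strain ε = −(6.634)/11100 = -5.9768e-04; σ = Eε = 26600 · -5.9768e-04 = -15.9 MPa.
Wall reaction R = σ·A = -15.9·1948 = -30970 N = -30.97 kN.

-31.0 kN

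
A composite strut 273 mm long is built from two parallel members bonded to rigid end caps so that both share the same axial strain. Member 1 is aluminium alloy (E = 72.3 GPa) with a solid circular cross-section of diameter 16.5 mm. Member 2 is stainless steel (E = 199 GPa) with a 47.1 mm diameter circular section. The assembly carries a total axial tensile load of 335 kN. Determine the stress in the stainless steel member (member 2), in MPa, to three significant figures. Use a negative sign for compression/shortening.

184 MPa

A_1 = 213.8 mm².
A_2 = 1742 mm².
Equal strain + equilibrium ⇒ each member carries load in proportion to AE: A₁E₁ = 15460000 N, A₂E₂ = 346700000 N, ΣAE = 362200000 N.
σ₂ = P·E₂/ΣAE = 335000·199000/362200000 = 184.1 MPa.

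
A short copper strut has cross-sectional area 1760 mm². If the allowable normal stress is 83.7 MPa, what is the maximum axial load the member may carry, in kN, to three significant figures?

147 kN

P_max = σ_allow · A = 83.7 · 1760 = 147300 N = 147.3 kN.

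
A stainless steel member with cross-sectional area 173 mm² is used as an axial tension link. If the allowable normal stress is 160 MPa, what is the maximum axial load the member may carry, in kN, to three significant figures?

27.7 kN

P_max = σ_allow · A = 160 · 173 = 27680 N = 27.68 kN.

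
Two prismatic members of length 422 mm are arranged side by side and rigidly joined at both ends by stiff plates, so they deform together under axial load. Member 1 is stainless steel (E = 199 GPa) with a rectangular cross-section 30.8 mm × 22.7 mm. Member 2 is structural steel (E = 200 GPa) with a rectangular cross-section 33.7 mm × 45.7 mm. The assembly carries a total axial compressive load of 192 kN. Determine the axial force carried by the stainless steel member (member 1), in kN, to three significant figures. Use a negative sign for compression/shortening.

-59.7 kN

A_1 = 699.2 mm².
A_2 = 1540 mm².
Equal strain + equilibrium ⇒ each member carries load in proportion to AE: A₁E₁ = 139100000 N, A₂E₂ = 308000000 N, ΣAE = 447200000 N.
F₁ = P·A₁E₁/ΣAE = -192000·139100000/447200000 = -59740 N.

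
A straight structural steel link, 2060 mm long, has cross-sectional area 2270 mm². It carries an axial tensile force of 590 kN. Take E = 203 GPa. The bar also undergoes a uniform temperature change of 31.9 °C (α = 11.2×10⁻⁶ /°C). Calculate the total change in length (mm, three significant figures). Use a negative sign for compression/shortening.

3.37 mm

δ_mech = NL/(AE) = 590000·2060/(2270·203000) = 2.638 mm.
δ_thermal = αLΔT = 11.2e-6·2060·31.9 = 0.736 mm.
δ = δ_mech + δ_thermal = 3.374 mm.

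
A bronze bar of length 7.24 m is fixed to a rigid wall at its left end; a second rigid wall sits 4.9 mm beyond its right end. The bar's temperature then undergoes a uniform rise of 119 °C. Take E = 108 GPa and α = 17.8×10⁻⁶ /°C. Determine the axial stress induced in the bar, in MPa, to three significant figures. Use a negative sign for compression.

Free thermal expansion αLΔT = 17.8e-6 · 7240 · 119 = 15.34 mm.
The walls engage after the gap closes; constrained expansion = 15.34 − 4.9 = 10.44 mm.
The walls impose strain ε = −(10.44)/7240 = -1.4414e-03; σ = Eε = 108000 · -1.4414e-03 = -155.7 MPa.

-156 MPa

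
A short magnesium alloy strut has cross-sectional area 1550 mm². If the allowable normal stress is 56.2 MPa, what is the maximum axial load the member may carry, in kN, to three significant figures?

P_max = σ_allow · A = 56.2 · 1550 = 87110 N = 87.11 kN.

87.1 kN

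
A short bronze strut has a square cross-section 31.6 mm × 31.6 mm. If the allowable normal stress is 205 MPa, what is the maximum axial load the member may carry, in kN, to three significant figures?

205 kN

A = 998.6 mm².
P_max = σ_allow · A = 205 · 998.6 = 204700 N = 204.7 kN.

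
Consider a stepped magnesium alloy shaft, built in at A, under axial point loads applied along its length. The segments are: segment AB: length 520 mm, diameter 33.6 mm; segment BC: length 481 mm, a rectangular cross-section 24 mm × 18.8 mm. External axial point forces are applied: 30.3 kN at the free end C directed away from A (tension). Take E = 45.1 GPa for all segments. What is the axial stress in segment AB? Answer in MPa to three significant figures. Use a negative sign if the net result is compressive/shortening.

Internal axial forces (sectioning from the free end, tension +): N_BC = 30.3 kN, N_AB = 30.3 kN.
A_AB = 886.7 mm².
σ_AB = N_AB/A_AB = 30300/886.7 = 34.17 MPa.

34.2 MPa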